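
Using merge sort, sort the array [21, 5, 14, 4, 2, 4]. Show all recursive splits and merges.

Merge sort trace:

Split: [21, 5, 14, 4, 2, 4] -> [21, 5, 14] and [4, 2, 4]
  Split: [21, 5, 14] -> [21] and [5, 14]
    Split: [5, 14] -> [5] and [14]
    Merge: [5] + [14] -> [5, 14]
  Merge: [21] + [5, 14] -> [5, 14, 21]
  Split: [4, 2, 4] -> [4] and [2, 4]
    Split: [2, 4] -> [2] and [4]
    Merge: [2] + [4] -> [2, 4]
  Merge: [4] + [2, 4] -> [2, 4, 4]
Merge: [5, 14, 21] + [2, 4, 4] -> [2, 4, 4, 5, 14, 21]

Final sorted array: [2, 4, 4, 5, 14, 21]

The merge sort proceeds by recursively splitting the array and merging sorted halves.
After all merges, the sorted array is [2, 4, 4, 5, 14, 21].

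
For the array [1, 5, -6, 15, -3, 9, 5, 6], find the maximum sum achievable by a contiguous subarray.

Using Kadane's algorithm on [1, 5, -6, 15, -3, 9, 5, 6]:

Scanning through the array:
Position 1 (value 5): max_ending_here = 6, max_so_far = 6
Position 2 (value -6): max_ending_here = 0, max_so_far = 6
Position 3 (value 15): max_ending_here = 15, max_so_far = 15
Position 4 (value -3): max_ending_here = 12, max_so_far = 15
Position 5 (value 9): max_ending_here = 21, max_so_far = 21
Position 6 (value 5): max_ending_here = 26, max_so_far = 26
Position 7 (value 6): max_ending_here = 32, max_so_far = 32

Maximum subarray: [1, 5, -6, 15, -3, 9, 5, 6]
Maximum sum: 32

The maximum subarray is [1, 5, -6, 15, -3, 9, 5, 6] with sum 32. This subarray runs from index 0 to index 7.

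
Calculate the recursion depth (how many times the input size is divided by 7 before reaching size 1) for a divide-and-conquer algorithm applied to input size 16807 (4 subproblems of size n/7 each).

For divide and conquer with division factor 7:

Problem sizes at each level:
Level 0: 16807
Level 1: 2401
Level 2: 343
Level 3: 49
Level 4: 7
Level 5: 1

The root is level 0 and the size-1 base case is level 5 (the tree spans levels 0 through 5, i.e. 6 levels counting the root), so the depth is the number of divisions: log_7(16807) = 5

The recursion tree depth is log_7(16807) = 5. At each level, the problem size is divided by 7, so it takes 5 divisions to reduce to a base case of size 1. The algorithm makes 4 recursive calls at each level.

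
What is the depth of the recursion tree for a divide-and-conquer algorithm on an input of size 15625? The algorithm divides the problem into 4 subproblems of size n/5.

For divide and conquer with division factor 5:

Problem sizes at each level:
Level 0: 15625
Level 1: 3125
Level 2: 625
Level 3: 125
Level 4: 25
Level 5: 5
Level 6: 1

The root is level 0 and the size-1 base case is level 6 (the tree spans levels 0 through 6, i.e. 7 levels counting the root), so the depth is the number of divisions: log_5(15625) = 6

The recursion tree depth is log_5(15625) = 6. At each level, the problem size is divided by 5, so it takes 6 divisions to reduce to a base case of size 1. The algorithm makes 4 recursive calls at each level.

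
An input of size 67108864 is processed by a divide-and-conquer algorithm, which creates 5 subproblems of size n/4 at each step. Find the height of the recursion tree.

For divide and conquer with division factor 4:

Problem sizes at each level:
Level 0: 67108864
Level 1: 16777216
Level 2: 4194304
Level 3: 1048576
Level 4: 262144
Level 5: 65536
Level 6: 16384
Level 7: 4096
Level 8: 1024
Level 9: 256
Level 10: 64
Level 11: 16
Level 12: 4
Level 13: 1

The root is level 0 and the size-1 base case is level 13 (the tree spans levels 0 through 13, i.e. 14 levels counting the root), so the depth is the number of divisions: log_4(67108864) = 13

The recursion tree depth is log_4(67108864) = 13. At each level, the problem size is divided by 4, so it takes 13 divisions to reduce to a base case of size 1. The algorithm makes 5 recursive calls at each level.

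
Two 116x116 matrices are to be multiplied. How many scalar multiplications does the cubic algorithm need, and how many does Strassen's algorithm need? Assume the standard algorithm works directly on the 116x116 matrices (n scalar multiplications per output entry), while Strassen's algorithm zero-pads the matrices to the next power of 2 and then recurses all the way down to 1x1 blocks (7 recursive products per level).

Matrix multiplication for 116x116 matrices:

Strassen's algorithm requires power-of-2 dimensions. Pad 116x116 to 128x128 (next power of 2).

Standard algorithm: 116^3 = 1560896 multiplications
Strassen's algorithm: 7^(log2(128)) = 7^7 = 823543 multiplications
Savings: 1560896 - 823543 = 737353 multiplications

Standard: 1560896 multiplications (116^3). Strassen: 823543 multiplications (7^7, after padding to 128x128). Strassen reduces 8 recursive multiplications to 7 at each level.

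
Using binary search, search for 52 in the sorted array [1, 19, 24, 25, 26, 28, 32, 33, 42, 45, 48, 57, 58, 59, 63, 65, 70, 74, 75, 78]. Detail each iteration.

Binary search for 52 in [1, 19, 24, 25, 26, 28, 32, 33, 42, 45, 48, 57, 58, 59, 63, 65, 70, 74, 75, 78]:

lo=0, hi=19, mid=9, arr[mid]=45 -> 45 < 52, search right half
lo=10, hi=19, mid=14, arr[mid]=63 -> 63 > 52, search left half
lo=10, hi=13, mid=11, arr[mid]=57 -> 57 > 52, search left half
lo=10, hi=10, mid=10, arr[mid]=48 -> 48 < 52, search right half
lo=11 > hi=10, target 52 not found

Binary search determines that 52 is not in the array after 4 comparisons. The search space was exhausted without finding the target.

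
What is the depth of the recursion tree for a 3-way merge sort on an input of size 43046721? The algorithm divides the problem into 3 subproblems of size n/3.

For divide and conquer with division factor 3:

Problem sizes at each level:
Level 0: 43046721
Level 1: 14348907
Level 2: 4782969
Level 3: 1594323
Level 4: 531441
Level 5: 177147
Level 6: 59049
Level 7: 19683
Level 8: 6561
Level 9: 2187
Level 10: 729
Level 11: 243
Level 12: 81
Level 13: 27
Level 14: 9
Level 15: 3
Level 16: 1

The root is level 0 and the size-1 base case is level 16 (the tree spans levels 0 through 16, i.e. 17 levels counting the root), so the depth is the number of divisions: log_3(43046721) = 16

The recursion tree depth is log_3(43046721) = 16. At each level, the problem size is divided by 3, so it takes 16 divisions to reduce to a base case of size 1. The algorithm makes 3 recursive calls at each level.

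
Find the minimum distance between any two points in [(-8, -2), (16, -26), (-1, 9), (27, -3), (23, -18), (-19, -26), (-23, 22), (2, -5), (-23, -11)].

Computing all pairwise distances among 9 points:

d((-8, -2), (16, -26)) = 33.9411
d((-8, -2), (-1, 9)) = 13.0384
d((-8, -2), (27, -3)) = 35.0143
d((-8, -2), (23, -18)) = 34.8855
d((-8, -2), (-19, -26)) = 26.4008
d((-8, -2), (-23, 22)) = 28.3019
d((-8, -2), (2, -5)) = 10.4403 <-- minimum
d((-8, -2), (-23, -11)) = 17.4929
d((16, -26), (-1, 9)) = 38.9102
d((16, -26), (27, -3)) = 25.4951
d((16, -26), (23, -18)) = 10.6301
d((16, -26), (-19, -26)) = 35.0
d((16, -26), (-23, 22)) = 61.8466
d((16, -26), (2, -5)) = 25.2389
d((16, -26), (-23, -11)) = 41.7852
d((-1, 9), (27, -3)) = 30.4631
d((-1, 9), (23, -18)) = 36.1248
d((-1, 9), (-19, -26)) = 39.3573
d((-1, 9), (-23, 22)) = 25.5539
d((-1, 9), (2, -5)) = 14.3178
d((-1, 9), (-23, -11)) = 29.7321
d((27, -3), (23, -18)) = 15.5242
d((27, -3), (-19, -26)) = 51.4296
d((27, -3), (-23, 22)) = 55.9017
d((27, -3), (2, -5)) = 25.0799
d((27, -3), (-23, -11)) = 50.636
d((23, -18), (-19, -26)) = 42.7551
d((23, -18), (-23, 22)) = 60.959
d((23, -18), (2, -5)) = 24.6982
d((23, -18), (-23, -11)) = 46.5296
d((-19, -26), (-23, 22)) = 48.1664
d((-19, -26), (2, -5)) = 29.6985
d((-19, -26), (-23, -11)) = 15.5242
d((-23, 22), (2, -5)) = 36.7967
d((-23, 22), (-23, -11)) = 33.0
d((2, -5), (-23, -11)) = 25.7099

Closest pair: (-8, -2) and (2, -5) with distance 10.4403

The closest pair is (-8, -2) and (2, -5) with Euclidean distance 10.4403. For 9 points, brute-force pairwise comparison is shown above. For large n, the divide-and-conquer algorithm (sort by x, recurse on halves, check the dividing strip) achieves O(n log n).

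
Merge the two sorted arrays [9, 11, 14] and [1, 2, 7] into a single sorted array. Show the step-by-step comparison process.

Merging process:

Compare 9 vs 1: take 1 from right. Merged: [1]
Compare 9 vs 2: take 2 from right. Merged: [1, 2]
Compare 9 vs 7: take 7 from right. Merged: [1, 2, 7]
Append remaining from left: [9, 11, 14]. Merged: [1, 2, 7, 9, 11, 14]

Final merged array: [1, 2, 7, 9, 11, 14]
Total comparisons: 3

The merged array is [1, 2, 7, 9, 11, 14], requiring 3 comparisons. The merge step runs in O(n) time where n is the total number of elements.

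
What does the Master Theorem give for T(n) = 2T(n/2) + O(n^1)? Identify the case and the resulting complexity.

Master Theorem for T(n) = 2T(n/2) + O(n^1):

a = 2, b = 2, c = 1
log_b(a) = log_2(2) = 1.0000

Case 2: c = 1 = log_2(2) = 1.0000
T(n) = O(n^1 log n) = O(n log n)

For T(n) = 2T(n/2) + O(n^1): log_2(2) = 1.0000. This is Case 2 of the Master Theorem (c = log_b(a), equal work at all levels), giving O(n log n).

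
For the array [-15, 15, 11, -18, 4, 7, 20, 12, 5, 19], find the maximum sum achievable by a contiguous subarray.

Using Kadane's algorithm on [-15, 15, 11, -18, 4, 7, 20, 12, 5, 19]:

Scanning through the array:
Position 1 (value 15): max_ending_here = 15, max_so_far = 15
Position 2 (value 11): max_ending_here = 26, max_so_far = 26
Position 3 (value -18): max_ending_here = 8, max_so_far = 26
Position 4 (value 4): max_ending_here = 12, max_so_far = 26
Position 5 (value 7): max_ending_here = 19, max_so_far = 26
Position 6 (value 20): max_ending_here = 39, max_so_far = 39
Position 7 (value 12): max_ending_here = 51, max_so_far = 51
Position 8 (value 5): max_ending_here = 56, max_so_far = 56
Position 9 (value 19): max_ending_here = 75, max_so_far = 75

Maximum subarray: [15, 11, -18, 4, 7, 20, 12, 5, 19]
Maximum sum: 75

The maximum subarray is [15, 11, -18, 4, 7, 20, 12, 5, 19] with sum 75. This subarray runs from index 1 to index 9.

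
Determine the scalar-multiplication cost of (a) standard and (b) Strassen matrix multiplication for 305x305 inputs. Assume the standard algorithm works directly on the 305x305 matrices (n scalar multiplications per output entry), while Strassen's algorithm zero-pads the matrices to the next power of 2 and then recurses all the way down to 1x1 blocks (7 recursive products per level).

Matrix multiplication for 305x305 matrices:

Strassen's algorithm requires power-of-2 dimensions. Pad 305x305 to 512x512 (next power of 2).

Standard algorithm: 305^3 = 28372625 multiplications
Strassen's algorithm: 7^(log2(512)) = 7^9 = 40353607 multiplications
Difference: 28372625 - 40353607 = -11980982 (Strassen uses MORE here due to padding overhead — for small or just-over-power-of-2 n, padding can outweigh the per-level savings)

Standard: 28372625 multiplications (305^3). Strassen: 40353607 multiplications (7^9, after padding to 512x512). Strassen reduces 8 recursive multiplications to 7 at each level.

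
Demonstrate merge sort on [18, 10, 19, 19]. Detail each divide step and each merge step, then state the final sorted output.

Merge sort trace:

Split: [18, 10, 19, 19] -> [18, 10] and [19, 19]
  Split: [18, 10] -> [18] and [10]
  Merge: [18] + [10] -> [10, 18]
  Split: [19, 19] -> [19] and [19]
  Merge: [19] + [19] -> [19, 19]
Merge: [10, 18] + [19, 19] -> [10, 18, 19, 19]

Final sorted array: [10, 18, 19, 19]

The merge sort proceeds by recursively splitting the array and merging sorted halves.
After all merges, the sorted array is [10, 18, 19, 19].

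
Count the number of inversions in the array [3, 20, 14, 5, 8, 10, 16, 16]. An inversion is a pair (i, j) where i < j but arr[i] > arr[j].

Finding inversions in [3, 20, 14, 5, 8, 10, 16, 16]:

(1, 2): arr[1]=20 > arr[2]=14
(1, 3): arr[1]=20 > arr[3]=5
(1, 4): arr[1]=20 > arr[4]=8
(1, 5): arr[1]=20 > arr[5]=10
(1, 6): arr[1]=20 > arr[6]=16
(1, 7): arr[1]=20 > arr[7]=16
(2, 3): arr[2]=14 > arr[3]=5
(2, 4): arr[2]=14 > arr[4]=8
(2, 5): arr[2]=14 > arr[5]=10

Total inversions: 9

The array has 9 inversion(s): (1,2), (1,3), (1,4), (1,5), (1,6), (1,7), (2,3), (2,4), (2,5). Each pair (i,j) satisfies i < j and arr[i] > arr[j].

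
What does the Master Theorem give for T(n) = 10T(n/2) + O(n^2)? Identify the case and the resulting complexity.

Master Theorem for T(n) = 10T(n/2) + O(n^2):

a = 10, b = 2, c = 2
log_b(a) = log_2(10) = 3.3219

Case 1: c = 2 < log_2(10) = 3.3219
T(n) = O(n^(log_2 10))

For T(n) = 10T(n/2) + O(n^2): log_2(10) = 3.3219. This is Case 1 of the Master Theorem (c < log_b(a), work dominated by leaves), giving O(n^(log_2 10)).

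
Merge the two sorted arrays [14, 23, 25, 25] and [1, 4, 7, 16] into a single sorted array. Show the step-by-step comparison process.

Merging process:

Compare 14 vs 1: take 1 from right. Merged: [1]
Compare 14 vs 4: take 4 from right. Merged: [1, 4]
Compare 14 vs 7: take 7 from right. Merged: [1, 4, 7]
Compare 14 vs 16: take 14 from left. Merged: [1, 4, 7, 14]
Compare 23 vs 16: take 16 from right. Merged: [1, 4, 7, 14, 16]
Append remaining from left: [23, 25, 25]. Merged: [1, 4, 7, 14, 16, 23, 25, 25]

Final merged array: [1, 4, 7, 14, 16, 23, 25, 25]
Total comparisons: 5

The merged array is [1, 4, 7, 14, 16, 23, 25, 25], requiring 5 comparisons. The merge step runs in O(n) time where n is the total number of elements.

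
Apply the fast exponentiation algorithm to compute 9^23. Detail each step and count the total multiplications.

Computing 9^23 by squaring (build up from 9^1; each line after the first costs one multiplication):

9^1 = 9
9^2 = (9^1)^2 = 9^2 = 81
9^4 = (9^2)^2 = 81^2 = 6561
9^5 = 9 * 9^4 = 9 * 6561 = 59049
9^10 = (9^5)^2 = 59049^2 = 3486784401
9^11 = 9 * 9^10 = 9 * 3486784401 = 31381059609
9^22 = (9^11)^2 = 31381059609^2 = 984770902183611232881
9^23 = 9 * 9^22 = 9 * 984770902183611232881 = 8862938119652501095929

Result: 8862938119652501095929
Multiplications needed: 7 (7 lines after 9^1)

9^23 = 8862938119652501095929. Using exponentiation by squaring, this requires 7 multiplications. The key idea: if the exponent is even, square the half-power; if odd, multiply by the base once.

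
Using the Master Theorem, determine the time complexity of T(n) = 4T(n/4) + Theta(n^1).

Master Theorem for T(n) = 4T(n/4) + O(n^1):

a = 4, b = 4, c = 1
log_b(a) = log_4(4) = 1.0000

Case 2: c = 1 = log_4(4) = 1.0000
T(n) = O(n^1 log n) = O(n log n)

For T(n) = 4T(n/4) + O(n^1): log_4(4) = 1.0000. This is Case 2 of the Master Theorem (c = log_b(a), equal work at all levels), giving O(n log n).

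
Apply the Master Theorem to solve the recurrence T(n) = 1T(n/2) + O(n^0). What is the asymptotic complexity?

Master Theorem for T(n) = 1T(n/2) + O(n^0):

a = 1, b = 2, c = 0
log_b(a) = log_2(1) = 0.0000

Case 2: c = 0 = log_2(1) = 0.0000
T(n) = O(n^0 log n) = O(log n)

For T(n) = 1T(n/2) + O(n^0): log_2(1) = 0.0000. This is Case 2 of the Master Theorem (c = log_b(a), equal work at all levels), giving O(log n).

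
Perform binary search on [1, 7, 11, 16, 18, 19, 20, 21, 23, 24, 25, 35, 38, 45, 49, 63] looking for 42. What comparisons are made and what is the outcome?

Binary search for 42 in [1, 7, 11, 16, 18, 19, 20, 21, 23, 24, 25, 35, 38, 45, 49, 63]:

lo=0, hi=15, mid=7, arr[mid]=21 -> 21 < 42, search right half
lo=8, hi=15, mid=11, arr[mid]=35 -> 35 < 42, search right half
lo=12, hi=15, mid=13, arr[mid]=45 -> 45 > 42, search left half
lo=12, hi=12, mid=12, arr[mid]=38 -> 38 < 42, search right half
lo=13 > hi=12, target 42 not found

Binary search determines that 42 is not in the array after 4 comparisons. The search space was exhausted without finding the target.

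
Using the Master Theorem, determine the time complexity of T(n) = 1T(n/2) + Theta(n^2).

Master Theorem for T(n) = 1T(n/2) + O(n^2):

a = 1, b = 2, c = 2
log_b(a) = log_2(1) = 0.0000

Case 3: c = 2 > log_2(1) = 0.0000
T(n) = O(n^2) = O(n^2)

For T(n) = 1T(n/2) + O(n^2): log_2(1) = 0.0000. This is Case 3 of the Master Theorem (c > log_b(a), work dominated by root), giving O(n^2).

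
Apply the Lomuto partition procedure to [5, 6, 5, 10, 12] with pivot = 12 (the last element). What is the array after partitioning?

Lomuto partition with pivot = 12:

Initial array: [5, 6, 5, 10, 12]

arr[0]=5 <= 12: swap with position 0, array becomes [5, 6, 5, 10, 12]
arr[1]=6 <= 12: swap with position 1, array becomes [5, 6, 5, 10, 12]
arr[2]=5 <= 12: swap with position 2, array becomes [5, 6, 5, 10, 12]
arr[3]=10 <= 12: swap with position 3, array becomes [5, 6, 5, 10, 12]

Place pivot at position 4: [5, 6, 5, 10, 12]
Pivot position: 4

After partitioning with pivot 12, the array becomes [5, 6, 5, 10, 12]. The pivot is placed at index 4. All elements to the left of the pivot are <= 12, and all elements to the right are > 12.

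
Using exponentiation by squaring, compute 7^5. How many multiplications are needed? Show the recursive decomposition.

Computing 7^5 by squaring (build up from 7^1; each line after the first costs one multiplication):

7^1 = 7
7^2 = (7^1)^2 = 7^2 = 49
7^4 = (7^2)^2 = 49^2 = 2401
7^5 = 7 * 7^4 = 7 * 2401 = 16807

Result: 16807
Multiplications needed: 3 (3 lines after 7^1)

7^5 = 16807. Using exponentiation by squaring, this requires 3 multiplications. The key idea: if the exponent is even, square the half-power; if odd, multiply by the base once.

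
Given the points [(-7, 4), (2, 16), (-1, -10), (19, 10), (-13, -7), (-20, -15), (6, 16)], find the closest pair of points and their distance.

Computing all pairwise distances among 7 points:

d((-7, 4), (2, 16)) = 15.0
d((-7, 4), (-1, -10)) = 15.2315
d((-7, 4), (19, 10)) = 26.6833
d((-7, 4), (-13, -7)) = 12.53
d((-7, 4), (-20, -15)) = 23.0217
d((-7, 4), (6, 16)) = 17.6918
d((2, 16), (-1, -10)) = 26.1725
d((2, 16), (19, 10)) = 18.0278
d((2, 16), (-13, -7)) = 27.4591
d((2, 16), (-20, -15)) = 38.0132
d((2, 16), (6, 16)) = 4.0 <-- minimum
d((-1, -10), (19, 10)) = 28.2843
d((-1, -10), (-13, -7)) = 12.3693
d((-1, -10), (-20, -15)) = 19.6469
d((-1, -10), (6, 16)) = 26.9258
d((19, 10), (-13, -7)) = 36.2353
d((19, 10), (-20, -15)) = 46.3249
d((19, 10), (6, 16)) = 14.3178
d((-13, -7), (-20, -15)) = 10.6301
d((-13, -7), (6, 16)) = 29.8329
d((-20, -15), (6, 16)) = 40.4599

Closest pair: (2, 16) and (6, 16) with distance 4.0

The closest pair is (2, 16) and (6, 16) with Euclidean distance 4.0. For 7 points, brute-force pairwise comparison is shown above. For large n, the divide-and-conquer algorithm (sort by x, recurse on halves, check the dividing strip) achieves O(n log n).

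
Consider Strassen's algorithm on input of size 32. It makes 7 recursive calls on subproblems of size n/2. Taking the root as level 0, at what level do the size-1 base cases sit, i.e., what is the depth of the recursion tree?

For divide and conquer with division factor 2:

Problem sizes at each level:
Level 0: 32
Level 1: 16
Level 2: 8
Level 3: 4
Level 4: 2
Level 5: 1

The root is level 0 and the size-1 base case is level 5 (the tree spans levels 0 through 5, i.e. 6 levels counting the root), so the depth is the number of divisions: log_2(32) = 5

The recursion tree depth is log_2(32) = 5. At each level, the problem size is divided by 2, so it takes 5 divisions to reduce to a base case of size 1. The algorithm makes 7 recursive calls at each level.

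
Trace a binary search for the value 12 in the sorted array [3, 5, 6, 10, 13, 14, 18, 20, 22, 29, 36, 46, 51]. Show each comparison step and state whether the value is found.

Binary search for 12 in [3, 5, 6, 10, 13, 14, 18, 20, 22, 29, 36, 46, 51]:

lo=0, hi=12, mid=6, arr[mid]=18 -> 18 > 12, search left half
lo=0, hi=5, mid=2, arr[mid]=6 -> 6 < 12, search right half
lo=3, hi=5, mid=4, arr[mid]=13 -> 13 > 12, search left half
lo=3, hi=3, mid=3, arr[mid]=10 -> 10 < 12, search right half
lo=4 > hi=3, target 12 not found

Binary search determines that 12 is not in the array after 4 comparisons. The search space was exhausted without finding the target.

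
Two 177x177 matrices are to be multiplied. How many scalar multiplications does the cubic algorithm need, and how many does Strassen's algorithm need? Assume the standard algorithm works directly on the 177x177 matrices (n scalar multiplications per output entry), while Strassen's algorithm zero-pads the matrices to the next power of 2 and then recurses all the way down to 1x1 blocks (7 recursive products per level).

Matrix multiplication for 177x177 matrices:

Strassen's algorithm requires power-of-2 dimensions. Pad 177x177 to 256x256 (next power of 2).

Standard algorithm: 177^3 = 5545233 multiplications
Strassen's algorithm: 7^(log2(256)) = 7^8 = 5764801 multiplications
Difference: 5545233 - 5764801 = -219568 (Strassen uses MORE here due to padding overhead — for small or just-over-power-of-2 n, padding can outweigh the per-level savings)

Standard: 5545233 multiplications (177^3). Strassen: 5764801 multiplications (7^8, after padding to 256x256). Strassen reduces 8 recursive multiplications to 7 at each level.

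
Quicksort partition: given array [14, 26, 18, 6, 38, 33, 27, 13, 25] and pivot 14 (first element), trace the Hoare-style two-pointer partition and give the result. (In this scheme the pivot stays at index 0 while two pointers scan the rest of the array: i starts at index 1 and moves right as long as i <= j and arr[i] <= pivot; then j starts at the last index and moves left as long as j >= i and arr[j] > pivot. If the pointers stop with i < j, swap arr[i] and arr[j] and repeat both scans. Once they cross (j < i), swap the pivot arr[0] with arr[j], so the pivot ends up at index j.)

Hoare-style two-pointer partition with pivot = 14:

Initial array: [14, 26, 18, 6, 38, 33, 27, 13, 25]

Pointers start at i = 1, j = 8.
i stops at index 1 (arr[1]=26 > 14), j stops at index 7 (arr[7]=13 <= 14): swap arr[1] and arr[7], array becomes [14, 13, 18, 6, 38, 33, 27, 26, 25]
i stops at index 2 (arr[2]=18 > 14), j stops at index 3 (arr[3]=6 <= 14): swap arr[2] and arr[3], array becomes [14, 13, 6, 18, 38, 33, 27, 26, 25]
i ends at 3, j ends at 2: the pointers have crossed (j < i), so scanning stops.

Swap pivot arr[0] with arr[2] to place pivot at position 2: [6, 13, 14, 18, 38, 33, 27, 26, 25]
Pivot position: 2

After partitioning with pivot 14, the array becomes [6, 13, 14, 18, 38, 33, 27, 26, 25]. The pivot is placed at index 2. All elements to the left of the pivot are <= 14, and all elements to the right are > 14.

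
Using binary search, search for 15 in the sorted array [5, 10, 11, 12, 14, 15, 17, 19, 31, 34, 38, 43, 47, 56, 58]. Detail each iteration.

Binary search for 15 in [5, 10, 11, 12, 14, 15, 17, 19, 31, 34, 38, 43, 47, 56, 58]:

lo=0, hi=14, mid=7, arr[mid]=19 -> 19 > 15, search left half
lo=0, hi=6, mid=3, arr[mid]=12 -> 12 < 15, search right half
lo=4, hi=6, mid=5, arr[mid]=15 -> Found target at index 5!

Binary search finds 15 at index 5 after 3 comparisons. The search repeatedly halves the search space by comparing with the middle element.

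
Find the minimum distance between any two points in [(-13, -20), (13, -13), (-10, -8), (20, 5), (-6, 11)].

Computing all pairwise distances among 5 points:

d((-13, -20), (13, -13)) = 26.9258
d((-13, -20), (-10, -8)) = 12.3693 <-- minimum
d((-13, -20), (20, 5)) = 41.4005
d((-13, -20), (-6, 11)) = 31.7805
d((13, -13), (-10, -8)) = 23.5372
d((13, -13), (20, 5)) = 19.3132
d((13, -13), (-6, 11)) = 30.6105
d((-10, -8), (20, 5)) = 32.6956
d((-10, -8), (-6, 11)) = 19.4165
d((20, 5), (-6, 11)) = 26.6833

Closest pair: (-13, -20) and (-10, -8) with distance 12.3693

The closest pair is (-13, -20) and (-10, -8) with Euclidean distance 12.3693. For 5 points, brute-force pairwise comparison is shown above. For large n, the divide-and-conquer algorithm (sort by x, recurse on halves, check the dividing strip) achieves O(n log n).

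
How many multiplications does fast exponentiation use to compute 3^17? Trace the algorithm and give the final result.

Computing 3^17 by squaring (build up from 3^1; each line after the first costs one multiplication):

3^1 = 3
3^2 = (3^1)^2 = 3^2 = 9
3^4 = (3^2)^2 = 9^2 = 81
3^8 = (3^4)^2 = 81^2 = 6561
3^16 = (3^8)^2 = 6561^2 = 43046721
3^17 = 3 * 3^16 = 3 * 43046721 = 129140163

Result: 129140163
Multiplications needed: 5 (5 lines after 3^1)

3^17 = 129140163. Using exponentiation by squaring, this requires 5 multiplications. The key idea: if the exponent is even, square the half-power; if odd, multiply by the base once.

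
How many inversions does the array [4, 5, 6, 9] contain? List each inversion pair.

Finding inversions in [4, 5, 6, 9]:


Total inversions: 0

The array has 0 inversions. It is already sorted.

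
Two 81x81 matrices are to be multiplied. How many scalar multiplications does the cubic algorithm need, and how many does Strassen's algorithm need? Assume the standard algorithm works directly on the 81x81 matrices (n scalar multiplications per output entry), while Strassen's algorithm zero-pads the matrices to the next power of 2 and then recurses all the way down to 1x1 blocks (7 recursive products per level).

Matrix multiplication for 81x81 matrices:

Strassen's algorithm requires power-of-2 dimensions. Pad 81x81 to 128x128 (next power of 2).

Standard algorithm: 81^3 = 531441 multiplications
Strassen's algorithm: 7^(log2(128)) = 7^7 = 823543 multiplications
Difference: 531441 - 823543 = -292102 (Strassen uses MORE here due to padding overhead — for small or just-over-power-of-2 n, padding can outweigh the per-level savings)

Standard: 531441 multiplications (81^3). Strassen: 823543 multiplications (7^7, after padding to 128x128). Strassen reduces 8 recursive multiplications to 7 at each level.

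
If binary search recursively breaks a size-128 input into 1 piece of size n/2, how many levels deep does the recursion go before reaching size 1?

For divide and conquer with division factor 2:

Problem sizes at each level:
Level 0: 128
Level 1: 64
Level 2: 32
Level 3: 16
Level 4: 8
Level 5: 4
Level 6: 2
Level 7: 1

The root is level 0 and the size-1 base case is level 7 (the tree spans levels 0 through 7, i.e. 8 levels counting the root), so the depth is the number of divisions: log_2(128) = 7

The recursion tree depth is log_2(128) = 7. At each level, the problem size is divided by 2, so it takes 7 divisions to reduce to a base case of size 1. The algorithm makes 1 recursive call at each level.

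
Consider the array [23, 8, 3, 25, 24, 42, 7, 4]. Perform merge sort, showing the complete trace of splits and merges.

Merge sort trace:

Split: [23, 8, 3, 25, 24, 42, 7, 4] -> [23, 8, 3, 25] and [24, 42, 7, 4]
  Split: [23, 8, 3, 25] -> [23, 8] and [3, 25]
    Split: [23, 8] -> [23] and [8]
    Merge: [23] + [8] -> [8, 23]
    Split: [3, 25] -> [3] and [25]
    Merge: [3] + [25] -> [3, 25]
  Merge: [8, 23] + [3, 25] -> [3, 8, 23, 25]
  Split: [24, 42, 7, 4] -> [24, 42] and [7, 4]
    Split: [24, 42] -> [24] and [42]
    Merge: [24] + [42] -> [24, 42]
    Split: [7, 4] -> [7] and [4]
    Merge: [7] + [4] -> [4, 7]
  Merge: [24, 42] + [4, 7] -> [4, 7, 24, 42]
Merge: [3, 8, 23, 25] + [4, 7, 24, 42] -> [3, 4, 7, 8, 23, 24, 25, 42]

Final sorted array: [3, 4, 7, 8, 23, 24, 25, 42]

The merge sort proceeds by recursively splitting the array and merging sorted halves.
After all merges, the sorted array is [3, 4, 7, 8, 23, 24, 25, 42].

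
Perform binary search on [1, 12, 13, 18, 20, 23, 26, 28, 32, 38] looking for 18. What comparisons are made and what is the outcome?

Binary search for 18 in [1, 12, 13, 18, 20, 23, 26, 28, 32, 38]:

lo=0, hi=9, mid=4, arr[mid]=20 -> 20 > 18, search left half
lo=0, hi=3, mid=1, arr[mid]=12 -> 12 < 18, search right half
lo=2, hi=3, mid=2, arr[mid]=13 -> 13 < 18, search right half
lo=3, hi=3, mid=3, arr[mid]=18 -> Found target at index 3!

Binary search finds 18 at index 3 after 4 comparisons. The search repeatedly halves the search space by comparing with the middle element.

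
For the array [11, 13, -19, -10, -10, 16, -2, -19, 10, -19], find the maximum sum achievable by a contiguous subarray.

Using Kadane's algorithm on [11, 13, -19, -10, -10, 16, -2, -19, 10, -19]:

Scanning through the array:
Position 1 (value 13): max_ending_here = 24, max_so_far = 24
Position 2 (value -19): max_ending_here = 5, max_so_far = 24
Position 3 (value -10): max_ending_here = -5, max_so_far = 24
Position 4 (value -10): max_ending_here = -10, max_so_far = 24
Position 5 (value 16): max_ending_here = 16, max_so_far = 24
Position 6 (value -2): max_ending_here = 14, max_so_far = 24
Position 7 (value -19): max_ending_here = -5, max_so_far = 24
Position 8 (value 10): max_ending_here = 10, max_so_far = 24
Position 9 (value -19): max_ending_here = -9, max_so_far = 24

Maximum subarray: [11, 13]
Maximum sum: 24

The maximum subarray is [11, 13] with sum 24. This subarray runs from index 0 to index 1.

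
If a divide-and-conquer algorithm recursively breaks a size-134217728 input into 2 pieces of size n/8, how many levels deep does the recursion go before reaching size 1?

For divide and conquer with division factor 8:

Problem sizes at each level:
Level 0: 134217728
Level 1: 16777216
Level 2: 2097152
Level 3: 262144
Level 4: 32768
Level 5: 4096
Level 6: 512
Level 7: 64
Level 8: 8
Level 9: 1

The root is level 0 and the size-1 base case is level 9 (the tree spans levels 0 through 9, i.e. 10 levels counting the root), so the depth is the number of divisions: log_8(134217728) = 9

The recursion tree depth is log_8(134217728) = 9. At each level, the problem size is divided by 8, so it takes 9 divisions to reduce to a base case of size 1. The algorithm makes 2 recursive calls at each level.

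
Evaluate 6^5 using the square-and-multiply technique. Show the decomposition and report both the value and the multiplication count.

Computing 6^5 by squaring (build up from 6^1; each line after the first costs one multiplication):

6^1 = 6
6^2 = (6^1)^2 = 6^2 = 36
6^4 = (6^2)^2 = 36^2 = 1296
6^5 = 6 * 6^4 = 6 * 1296 = 7776

Result: 7776
Multiplications needed: 3 (3 lines after 6^1)

6^5 = 7776. Using exponentiation by squaring, this requires 3 multiplications. The key idea: if the exponent is even, square the half-power; if odd, multiply by the base once.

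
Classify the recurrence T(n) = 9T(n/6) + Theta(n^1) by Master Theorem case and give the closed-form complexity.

Master Theorem for T(n) = 9T(n/6) + O(n^1):

a = 9, b = 6, c = 1
log_b(a) = log_6(9) = 1.2263

Case 1: c = 1 < log_6(9) = 1.2263
T(n) = O(n^(log_6 9))

For T(n) = 9T(n/6) + O(n^1): log_6(9) = 1.2263. This is Case 1 of the Master Theorem (c < log_b(a), work dominated by leaves), giving O(n^(log_6 9)).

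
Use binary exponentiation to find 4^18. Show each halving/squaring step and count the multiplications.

Computing 4^18 by squaring (build up from 4^1; each line after the first costs one multiplication):

4^1 = 4
4^2 = (4^1)^2 = 4^2 = 16
4^4 = (4^2)^2 = 16^2 = 256
4^8 = (4^4)^2 = 256^2 = 65536
4^9 = 4 * 4^8 = 4 * 65536 = 262144
4^18 = (4^9)^2 = 262144^2 = 68719476736

Result: 68719476736
Multiplications needed: 5 (5 lines after 4^1)

4^18 = 68719476736. Using exponentiation by squaring, this requires 5 multiplications. The key idea: if the exponent is even, square the half-power; if odd, multiply by the base once.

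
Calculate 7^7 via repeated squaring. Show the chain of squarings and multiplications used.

Computing 7^7 by squaring (build up from 7^1; each line after the first costs one multiplication):

7^1 = 7
7^2 = (7^1)^2 = 7^2 = 49
7^3 = 7 * 7^2 = 7 * 49 = 343
7^6 = (7^3)^2 = 343^2 = 117649
7^7 = 7 * 7^6 = 7 * 117649 = 823543

Result: 823543
Multiplications needed: 4 (4 lines after 7^1)

7^7 = 823543. Using exponentiation by squaring, this requires 4 multiplications. The key idea: if the exponent is even, square the half-power; if odd, multiply by the base once.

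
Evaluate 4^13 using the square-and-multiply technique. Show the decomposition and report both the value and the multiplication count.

Computing 4^13 by squaring (build up from 4^1; each line after the first costs one multiplication):

4^1 = 4
4^2 = (4^1)^2 = 4^2 = 16
4^3 = 4 * 4^2 = 4 * 16 = 64
4^6 = (4^3)^2 = 64^2 = 4096
4^12 = (4^6)^2 = 4096^2 = 16777216
4^13 = 4 * 4^12 = 4 * 16777216 = 67108864

Result: 67108864
Multiplications needed: 5 (5 lines after 4^1)

4^13 = 67108864. Using exponentiation by squaring, this requires 5 multiplications. The key idea: if the exponent is even, square the half-power; if odd, multiply by the base once.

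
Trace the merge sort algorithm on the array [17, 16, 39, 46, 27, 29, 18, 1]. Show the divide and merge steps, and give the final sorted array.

Merge sort trace:

Split: [17, 16, 39, 46, 27, 29, 18, 1] -> [17, 16, 39, 46] and [27, 29, 18, 1]
  Split: [17, 16, 39, 46] -> [17, 16] and [39, 46]
    Split: [17, 16] -> [17] and [16]
    Merge: [17] + [16] -> [16, 17]
    Split: [39, 46] -> [39] and [46]
    Merge: [39] + [46] -> [39, 46]
  Merge: [16, 17] + [39, 46] -> [16, 17, 39, 46]
  Split: [27, 29, 18, 1] -> [27, 29] and [18, 1]
    Split: [27, 29] -> [27] and [29]
    Merge: [27] + [29] -> [27, 29]
    Split: [18, 1] -> [18] and [1]
    Merge: [18] + [1] -> [1, 18]
  Merge: [27, 29] + [1, 18] -> [1, 18, 27, 29]
Merge: [16, 17, 39, 46] + [1, 18, 27, 29] -> [1, 16, 17, 18, 27, 29, 39, 46]

Final sorted array: [1, 16, 17, 18, 27, 29, 39, 46]

The merge sort proceeds by recursively splitting the array and merging sorted halves.
After all merges, the sorted array is [1, 16, 17, 18, 27, 29, 39, 46].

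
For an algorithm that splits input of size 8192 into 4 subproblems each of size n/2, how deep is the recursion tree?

For divide and conquer with division factor 2:

Problem sizes at each level:
Level 0: 8192
Level 1: 4096
Level 2: 2048
Level 3: 1024
Level 4: 512
Level 5: 256
Level 6: 128
Level 7: 64
Level 8: 32
Level 9: 16
Level 10: 8
Level 11: 4
Level 12: 2
Level 13: 1

The root is level 0 and the size-1 base case is level 13 (the tree spans levels 0 through 13, i.e. 14 levels counting the root), so the depth is the number of divisions: log_2(8192) = 13

The recursion tree depth is log_2(8192) = 13. At each level, the problem size is divided by 2, so it takes 13 divisions to reduce to a base case of size 1. The algorithm makes 4 recursive calls at each level.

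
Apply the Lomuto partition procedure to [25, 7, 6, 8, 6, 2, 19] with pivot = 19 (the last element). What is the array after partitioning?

Lomuto partition with pivot = 19:

Initial array: [25, 7, 6, 8, 6, 2, 19]

arr[0]=25 > 19: no swap
arr[1]=7 <= 19: swap with position 0, array becomes [7, 25, 6, 8, 6, 2, 19]
arr[2]=6 <= 19: swap with position 1, array becomes [7, 6, 25, 8, 6, 2, 19]
arr[3]=8 <= 19: swap with position 2, array becomes [7, 6, 8, 25, 6, 2, 19]
arr[4]=6 <= 19: swap with position 3, array becomes [7, 6, 8, 6, 25, 2, 19]
arr[5]=2 <= 19: swap with position 4, array becomes [7, 6, 8, 6, 2, 25, 19]

Place pivot at position 5: [7, 6, 8, 6, 2, 19, 25]
Pivot position: 5

After partitioning with pivot 19, the array becomes [7, 6, 8, 6, 2, 19, 25]. The pivot is placed at index 5. All elements to the left of the pivot are <= 19, and all elements to the right are > 19.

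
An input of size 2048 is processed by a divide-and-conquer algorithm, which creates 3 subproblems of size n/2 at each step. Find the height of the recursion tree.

For divide and conquer with division factor 2:

Problem sizes at each level:
Level 0: 2048
Level 1: 1024
Level 2: 512
Level 3: 256
Level 4: 128
Level 5: 64
Level 6: 32
Level 7: 16
Level 8: 8
Level 9: 4
Level 10: 2
Level 11: 1

The root is level 0 and the size-1 base case is level 11 (the tree spans levels 0 through 11, i.e. 12 levels counting the root), so the depth is the number of divisions: log_2(2048) = 11

The recursion tree depth is log_2(2048) = 11. At each level, the problem size is divided by 2, so it takes 11 divisions to reduce to a base case of size 1. The algorithm makes 3 recursive calls at each level.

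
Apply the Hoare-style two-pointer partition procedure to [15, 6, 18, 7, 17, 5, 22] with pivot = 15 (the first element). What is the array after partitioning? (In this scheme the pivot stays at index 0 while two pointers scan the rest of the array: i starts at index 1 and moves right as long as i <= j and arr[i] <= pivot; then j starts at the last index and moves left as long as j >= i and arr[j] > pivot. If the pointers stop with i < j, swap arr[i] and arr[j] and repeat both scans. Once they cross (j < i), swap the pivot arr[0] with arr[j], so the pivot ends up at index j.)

Hoare-style two-pointer partition with pivot = 15:

Initial array: [15, 6, 18, 7, 17, 5, 22]

Pointers start at i = 1, j = 6.
i stops at index 2 (arr[2]=18 > 15), j stops at index 5 (arr[5]=5 <= 15): swap arr[2] and arr[5], array becomes [15, 6, 5, 7, 17, 18, 22]
i ends at 4, j ends at 3: the pointers have crossed (j < i), so scanning stops.

Swap pivot arr[0] with arr[3] to place pivot at position 3: [7, 6, 5, 15, 17, 18, 22]
Pivot position: 3

After partitioning with pivot 15, the array becomes [7, 6, 5, 15, 17, 18, 22]. The pivot is placed at index 3. All elements to the left of the pivot are <= 15, and all elements to the right are > 15.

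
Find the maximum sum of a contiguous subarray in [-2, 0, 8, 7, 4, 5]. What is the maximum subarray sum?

Using Kadane's algorithm on [-2, 0, 8, 7, 4, 5]:

Scanning through the array:
Position 1 (value 0): max_ending_here = 0, max_so_far = 0
Position 2 (value 8): max_ending_here = 8, max_so_far = 8
Position 3 (value 7): max_ending_here = 15, max_so_far = 15
Position 4 (value 4): max_ending_here = 19, max_so_far = 19
Position 5 (value 5): max_ending_here = 24, max_so_far = 24

Maximum subarray: [0, 8, 7, 4, 5]
Maximum sum: 24

The maximum subarray is [0, 8, 7, 4, 5] with sum 24. This subarray runs from index 1 to index 5.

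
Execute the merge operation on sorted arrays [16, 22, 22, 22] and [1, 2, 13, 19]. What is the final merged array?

Merging process:

Compare 16 vs 1: take 1 from right. Merged: [1]
Compare 16 vs 2: take 2 from right. Merged: [1, 2]
Compare 16 vs 13: take 13 from right. Merged: [1, 2, 13]
Compare 16 vs 19: take 16 from left. Merged: [1, 2, 13, 16]
Compare 22 vs 19: take 19 from right. Merged: [1, 2, 13, 16, 19]
Append remaining from left: [22, 22, 22]. Merged: [1, 2, 13, 16, 19, 22, 22, 22]

Final merged array: [1, 2, 13, 16, 19, 22, 22, 22]
Total comparisons: 5

The merged array is [1, 2, 13, 16, 19, 22, 22, 22], requiring 5 comparisons. The merge step runs in O(n) time where n is the total number of elements.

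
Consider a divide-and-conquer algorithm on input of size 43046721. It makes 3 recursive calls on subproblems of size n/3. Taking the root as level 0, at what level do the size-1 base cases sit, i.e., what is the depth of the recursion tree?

For divide and conquer with division factor 3:

Problem sizes at each level:
Level 0: 43046721
Level 1: 14348907
Level 2: 4782969
Level 3: 1594323
Level 4: 531441
Level 5: 177147
Level 6: 59049
Level 7: 19683
Level 8: 6561
Level 9: 2187
Level 10: 729
Level 11: 243
Level 12: 81
Level 13: 27
Level 14: 9
Level 15: 3
Level 16: 1

The root is level 0 and the size-1 base case is level 16 (the tree spans levels 0 through 16, i.e. 17 levels counting the root), so the depth is the number of divisions: log_3(43046721) = 16

The recursion tree depth is log_3(43046721) = 16. At each level, the problem size is divided by 3, so it takes 16 divisions to reduce to a base case of size 1. The algorithm makes 3 recursive calls at each level.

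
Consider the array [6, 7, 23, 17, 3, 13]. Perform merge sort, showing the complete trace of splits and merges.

Merge sort trace:

Split: [6, 7, 23, 17, 3, 13] -> [6, 7, 23] and [17, 3, 13]
  Split: [6, 7, 23] -> [6] and [7, 23]
    Split: [7, 23] -> [7] and [23]
    Merge: [7] + [23] -> [7, 23]
  Merge: [6] + [7, 23] -> [6, 7, 23]
  Split: [17, 3, 13] -> [17] and [3, 13]
    Split: [3, 13] -> [3] and [13]
    Merge: [3] + [13] -> [3, 13]
  Merge: [17] + [3, 13] -> [3, 13, 17]
Merge: [6, 7, 23] + [3, 13, 17] -> [3, 6, 7, 13, 17, 23]

Final sorted array: [3, 6, 7, 13, 17, 23]

The merge sort proceeds by recursively splitting the array and merging sorted halves.
After all merges, the sorted array is [3, 6, 7, 13, 17, 23].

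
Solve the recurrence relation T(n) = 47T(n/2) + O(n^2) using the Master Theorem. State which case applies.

Master Theorem for T(n) = 47T(n/2) + O(n^2):

a = 47, b = 2, c = 2
log_b(a) = log_2(47) = 5.5546

Case 1: c = 2 < log_2(47) = 5.5546
T(n) = O(n^(log_2 47))

For T(n) = 47T(n/2) + O(n^2): log_2(47) = 5.5546. This is Case 1 of the Master Theorem (c < log_b(a), work dominated by leaves), giving O(n^(log_2 47)).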